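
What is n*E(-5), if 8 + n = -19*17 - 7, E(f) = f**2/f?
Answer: 1690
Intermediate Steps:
E(f) = f
n = -338 (n = -8 + (-19*17 - 7) = -8 + (-323 - 7) = -8 - 330 = -338)
n*E(-5) = -338*(-5) = 1690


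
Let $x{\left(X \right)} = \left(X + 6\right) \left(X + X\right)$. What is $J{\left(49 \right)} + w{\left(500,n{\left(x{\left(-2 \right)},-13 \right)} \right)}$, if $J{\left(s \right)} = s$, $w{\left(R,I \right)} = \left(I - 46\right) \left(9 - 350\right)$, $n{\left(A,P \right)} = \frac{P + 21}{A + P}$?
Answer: $\frac{459043}{29} \approx 15829.0$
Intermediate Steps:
$x{\left(X \right)} = 2 X \left(6 + X\right)$ ($x{\left(X \right)} = \left(6 + X\right) 2 X = 2 X \left(6 + X\right)$)
$n{\left(A,P \right)} = \frac{21 + P}{A + P}$
$w{\left(R,I \right)} = 15686 - 341 I$ ($w{\left(R,I \right)} = \left(-46 + I\right) \left(-341\right) = 15686 - 341 I$)
$J{\left(49 \right)} + w{\left(500,n{\left(x{\left(-2 \right)},-13 \right)} \right)} = 49 + \left(15686 - 341 \frac{21 - 13}{2 \left(-2\right) \left(6 - 2\right) - 13}\right) = 49 + \left(15686 - 341 \frac{1}{2 \left(-2\right) 4 - 13} \cdot 8\right) = 49 + \left(15686 - 341 \frac{1}{-16 - 13} \cdot 8\right) = 49 + \left(15686 - 341 \frac{1}{-29} \cdot 8\right) = 49 + \left(15686 - 341 \left(\left(- \frac{1}{29}\right) 8\right)\right) = 49 + \left(15686 - - \frac{2728}{29}\right) = 49 + \left(15686 + \frac{2728}{29}\right) = 49 + \frac{457622}{29} = \frac{459043}{29}$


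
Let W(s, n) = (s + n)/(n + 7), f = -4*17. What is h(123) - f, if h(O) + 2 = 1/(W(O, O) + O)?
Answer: 535853/8118 ≈ 66.008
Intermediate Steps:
f = -68
W(s, n) = (n + s)/(7 + n)
h(O) = -2 + 1/(O + 2*O/(7 + O)) (h(O) = -2 + 1/((O + O)/(7 + O) + O) = -2 + 1/((2*O)/(7 + O) + O) = -2 + 1/(2*O/(7 + O) + O) = -2 + 1/(O + 2*O/(7 + O)))
h(123) - f = (7 - 17*123 - 2*123²)/(123*(9 + 123)) - 1*(-68) = (1/123)*(7 - 2091 - 2*15129)/132 + 68 = (1/123)*(1/132)*(7 - 2091 - 30258) + 68 = (1/123)*(1/132)*(-32342) + 68 = -16171/8118 + 68 = 535853/8118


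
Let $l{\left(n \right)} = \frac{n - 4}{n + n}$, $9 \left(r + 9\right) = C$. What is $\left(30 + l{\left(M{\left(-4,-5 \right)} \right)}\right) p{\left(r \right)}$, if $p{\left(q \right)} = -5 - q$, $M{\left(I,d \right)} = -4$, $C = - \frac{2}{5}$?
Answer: $\frac{5642}{45} \approx 125.38$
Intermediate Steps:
$C = - \frac{2}{5}$ ($C = \left(-2\right) \frac{1}{5} = - \frac{2}{5} \approx -0.4$)
$r = - \frac{407}{45}$ ($r = -9 + \frac{1}{9} \left(- \frac{2}{5}\right) = -9 - \frac{2}{45} = - \frac{407}{45} \approx -9.0444$)
$l{\left(n \right)} = \frac{-4 + n}{2 n}$
$\left(30 + l{\left(M{\left(-4,-5 \right)} \right)}\right) p{\left(r \right)} = \left(30 + \frac{-4 - 4}{2 \left(-4\right)}\right) \left(-5 - - \frac{407}{45}\right) = \left(30 + \frac{1}{2} \left(- \frac{1}{4}\right) \left(-8\right)\right) \left(-5 + \frac{407}{45}\right) = \left(30 + 1\right) \frac{182}{45} = 31 \cdot \frac{182}{45} = \frac{5642}{45}$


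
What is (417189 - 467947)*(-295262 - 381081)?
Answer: 34329817994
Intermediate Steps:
(417189 - 467947)*(-295262 - 381081) = -50758*(-676343) = 34329817994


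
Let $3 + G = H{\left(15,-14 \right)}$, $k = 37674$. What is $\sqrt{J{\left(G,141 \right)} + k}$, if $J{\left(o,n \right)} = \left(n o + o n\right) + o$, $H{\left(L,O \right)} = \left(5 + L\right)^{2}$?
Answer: $5 \sqrt{6001} \approx 387.33$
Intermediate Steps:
$G = 397$ ($G = -3 + \left(5 + 15\right)^{2} = -3 + 20^{2} = -3 + 400 = 397$)
$J{\left(o,n \right)} = o + 2 n o$ ($J{\left(o,n \right)} = \left(n o + n o\right) + o = 2 n o + o = o + 2 n o$)
$\sqrt{J{\left(G,141 \right)} + k} = \sqrt{397 \left(1 + 2 \cdot 141\right) + 37674} = \sqrt{397 \left(1 + 282\right) + 37674} = \sqrt{397 \cdot 283 + 37674} = \sqrt{112351 + 37674} = \sqrt{150025} = 5 \sqrt{6001}$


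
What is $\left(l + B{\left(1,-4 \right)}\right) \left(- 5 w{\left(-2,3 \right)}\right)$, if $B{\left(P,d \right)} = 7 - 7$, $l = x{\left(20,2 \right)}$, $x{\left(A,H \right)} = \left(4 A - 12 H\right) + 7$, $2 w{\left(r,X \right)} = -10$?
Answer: $1575$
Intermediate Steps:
$w{\left(r,X \right)} = -5$ ($w{\left(r,X \right)} = \frac{1}{2} \left(-10\right) = -5$)
$x{\left(A,H \right)} = 7 - 12 H + 4 A$ ($x{\left(A,H \right)} = \left(- 12 H + 4 A\right) + 7 = 7 - 12 H + 4 A$)
$l = 63$ ($l = 7 - 24 + 4 \cdot 20 = 7 - 24 + 80 = 63$)
$B{\left(P,d \right)} = 0$ ($B{\left(P,d \right)} = 7 - 7 = 0$)
$\left(l + B{\left(1,-4 \right)}\right) \left(- 5 w{\left(-2,3 \right)}\right) = \left(63 + 0\right) \left(\left(-5\right) \left(-5\right)\right) = 63 \cdot 25 = 1575$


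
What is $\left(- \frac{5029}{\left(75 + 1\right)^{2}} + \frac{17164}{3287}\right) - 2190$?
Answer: $- \frac{2184005281}{999248} \approx -2185.6$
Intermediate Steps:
$\left(- \frac{5029}{\left(75 + 1\right)^{2}} + \frac{17164}{3287}\right) - 2190 = \left(- \frac{5029}{76^{2}} + 17164 \cdot \frac{1}{3287}\right) - 2190 = \left(- \frac{5029}{5776} + \frac{17164}{3287}\right) - 2190 = \frac{4347839}{999248} - 2190 = - \frac{2184005281}{999248}$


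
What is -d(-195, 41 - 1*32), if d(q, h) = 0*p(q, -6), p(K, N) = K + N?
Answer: 0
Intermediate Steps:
d(q, h) = 0 (d(q, h) = 0*(q - 6) = 0*(-6 + q) = 0)
-d(-195, 41 - 1*32) = -1*0 = 0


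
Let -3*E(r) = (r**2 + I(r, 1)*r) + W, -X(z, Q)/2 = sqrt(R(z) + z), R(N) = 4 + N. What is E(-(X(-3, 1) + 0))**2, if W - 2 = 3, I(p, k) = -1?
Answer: 1/9 + 4*I*sqrt(2)/3 ≈ 0.11111 + 1.8856*I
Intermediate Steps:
X(z, Q) = -2*sqrt(4 + 2*z) (X(z, Q) = -2*sqrt((4 + z) + z) = -2*sqrt(4 + 2*z))
W = 5 (W = 2 + 3 = 5)
E(r) = -5/3 - r**2/3 + r/3 (E(r) = -((r**2 - r) + 5)/3 = -(5 + r**2 - r)/3 = -5/3 - r**2/3 + r/3)
E(-(X(-3, 1) + 0))**2 = (-5/3 - (-2*sqrt(4 + 2*(-3)) + 0)**2/3 + (-(-2*sqrt(4 + 2*(-3)) + 0))/3)**2 = (-5/3 - (-2*sqrt(4 - 6) + 0)**2/3 + (-(-2*sqrt(4 - 6) + 0))/3)**2 = (-5/3 - (-2*I*sqrt(2) + 0)**2/3 + (-(-2*I*sqrt(2) + 0))/3)**2 = (-5/3 - (-(-2)*I*sqrt(2))**2/3 + (-(-2)*I*sqrt(2))/3)**2 = (-5/3 - (2*I*sqrt(2))**2/3 + (2*I*sqrt(2))/3)**2 = (-5/3 - 1/3*(-8) + 2*I*sqrt(2)/3)**2 = (-5/3 + 8/3 + 2*I*sqrt(2)/3)**2 = (1 + 2*I*sqrt(2)/3)**2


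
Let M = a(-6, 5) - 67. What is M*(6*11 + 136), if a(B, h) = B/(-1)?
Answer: -12322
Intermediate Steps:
a(B, h) = -B (a(B, h) = B*(-1) = -B)
M = -61 (M = -1*(-6) - 67 = 6 - 67 = -61)
M*(6*11 + 136) = -61*(6*11 + 136) = -61*(66 + 136) = -61*202 = -12322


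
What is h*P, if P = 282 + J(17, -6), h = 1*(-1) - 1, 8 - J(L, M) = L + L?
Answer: -512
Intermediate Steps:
J(L, M) = 8 - 2*L (J(L, M) = 8 - (L + L) = 8 - 2*L)
h = -2 (h = -1 - 1 = -2)
P = 256 (P = 282 + (8 - 2*17) = 282 + (8 - 34) = 282 - 26 = 256)
h*P = -2*256 = -512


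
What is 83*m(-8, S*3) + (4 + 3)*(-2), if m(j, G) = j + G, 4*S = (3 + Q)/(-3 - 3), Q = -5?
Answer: -2629/4 ≈ -657.25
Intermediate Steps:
S = 1/12 (S = ((3 - 5)/(-3 - 3))/4 = (-2/(-6))/4 = (-2*(-⅙))/4 = (¼)*(⅓) = 1/12 ≈ 0.083333)
m(j, G) = G + j
83*m(-8, S*3) + (4 + 3)*(-2) = 83*((1/12)*3 - 8) + (4 + 3)*(-2) = 83*(¼ - 8) + 7*(-2) = 83*(-31/4) - 14 = -2573/4 - 14 = -2629/4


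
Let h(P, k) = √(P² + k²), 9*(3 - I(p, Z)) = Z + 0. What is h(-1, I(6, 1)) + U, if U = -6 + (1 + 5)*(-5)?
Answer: -36 + √757/9 ≈ -32.943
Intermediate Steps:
I(p, Z) = 3 - Z/9 (I(p, Z) = 3 - (Z + 0)/9 = 3 - Z/9)
U = -36 (U = -6 + 6*(-5) = -6 - 30 = -36)
h(-1, I(6, 1)) + U = √((-1)² + (3 - ⅑*1)²) - 36 = √(1 + (3 - ⅑)²) - 36 = √(1 + (26/9)²) - 36 = √(1 + 676/81) - 36 = √(757/81) - 36 = √757/9 - 36 = -36 + √757/9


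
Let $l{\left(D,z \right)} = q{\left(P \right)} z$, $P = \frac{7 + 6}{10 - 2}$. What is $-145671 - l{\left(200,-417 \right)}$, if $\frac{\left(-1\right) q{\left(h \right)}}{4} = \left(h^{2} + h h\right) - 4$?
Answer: $- \frac{1182465}{8} \approx -1.4781 \cdot 10^{5}$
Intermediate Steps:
$P = \frac{13}{8} \approx 1.625$
$q{\left(h \right)} = 16 - 8 h^{2}$ ($q{\left(h \right)} = - 4 \left(\left(h^{2} + h h\right) - 4\right) = - 4 \left(\left(h^{2} + h^{2}\right) - 4\right) = - 4 \left(2 h^{2} - 4\right) = - 4 \left(-4 + 2 h^{2}\right) = 16 - 8 h^{2}$)
$l{\left(D,z \right)} = - \frac{41 z}{8}$ ($l{\left(D,z \right)} = \left(16 - 8 \left(\frac{13}{8}\right)^{2}\right) z = \left(16 - \frac{169}{8}\right) z = - \frac{41 z}{8}$)
$-145671 - l{\left(200,-417 \right)} = -145671 - \left(- \frac{41}{8}\right) \left(-417\right) = -145671 - \frac{17097}{8} = - \frac{1182465}{8}$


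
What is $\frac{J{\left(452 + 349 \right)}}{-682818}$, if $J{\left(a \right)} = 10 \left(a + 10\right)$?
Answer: $- \frac{4055}{341409} \approx -0.011877$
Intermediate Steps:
$J{\left(a \right)} = 100 + 10 a$ ($J{\left(a \right)} = 10 \left(10 + a\right) = 100 + 10 a$)
$\frac{J{\left(452 + 349 \right)}}{-682818} = \frac{100 + 10 \left(452 + 349\right)}{-682818} = \left(100 + 10 \cdot 801\right) \left(- \frac{1}{682818}\right) = \left(100 + 8010\right) \left(- \frac{1}{682818}\right) = 8110 \left(- \frac{1}{682818}\right) = - \frac{4055}{341409}$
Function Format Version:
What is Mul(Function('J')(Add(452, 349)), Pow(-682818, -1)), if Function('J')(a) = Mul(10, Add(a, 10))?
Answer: Rational(-4055, 341409) ≈ -0.011877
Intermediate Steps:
Function('J')(a) = Add(100, Mul(10, a)) (Function('J')(a) = Mul(10, Add(10, a)) = Add(100, Mul(10, a)))
Mul(Function('J')(Add(452, 349)), Pow(-682818, -1)) = Mul(Add(100, Mul(10, Add(452, 349))), Pow(-682818, -1)) = Mul(Add(100, Mul(10, 801)), Rational(-1, 682818)) = Mul(Add(100, 8010), Rational(-1, 682818)) = Mul(8110, Rational(-1, 682818)) = Rational(-4055, 341409)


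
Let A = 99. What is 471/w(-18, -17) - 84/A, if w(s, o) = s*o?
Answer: 775/1122 ≈ 0.69073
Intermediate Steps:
w(s, o) = o*s
471/w(-18, -17) - 84/A = 471/((-17*(-18))) - 84/99 = 471/306 - 84*1/99 = 471*(1/306) - 28/33 = 157/102 - 28/33 = 775/1122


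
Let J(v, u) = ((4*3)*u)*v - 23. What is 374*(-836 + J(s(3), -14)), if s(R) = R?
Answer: -509762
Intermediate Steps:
J(v, u) = -23 + 12*u*v (J(v, u) = (12*u)*v - 23 = 12*u*v - 23 = -23 + 12*u*v)
374*(-836 + J(s(3), -14)) = 374*(-836 + (-23 + 12*(-14)*3)) = 374*(-836 + (-23 - 504)) = 374*(-836 - 527) = 374*(-1363) = -509762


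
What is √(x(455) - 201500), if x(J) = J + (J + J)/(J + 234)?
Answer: I*√564731695/53 ≈ 448.38*I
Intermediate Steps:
x(J) = J + 2*J/(234 + J) (x(J) = J + (2*J)/(234 + J) = J + 2*J/(234 + J))
√(x(455) - 201500) = √(455*(236 + 455)/(234 + 455) - 201500) = √(455*691/689 - 201500) = √(455*(1/689)*691 - 201500) = √(24185/53 - 201500) = √(-10655315/53) = I*√564731695/53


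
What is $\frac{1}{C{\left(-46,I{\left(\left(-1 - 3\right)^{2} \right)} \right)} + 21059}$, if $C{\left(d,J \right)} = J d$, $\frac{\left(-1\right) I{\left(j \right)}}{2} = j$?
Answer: $\frac{1}{22531} \approx 4.4383 \cdot 10^{-5}$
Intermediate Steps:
$I{\left(j \right)} = - 2 j$
$\frac{1}{C{\left(-46,I{\left(\left(-1 - 3\right)^{2} \right)} \right)} + 21059} = \frac{1}{- 2 \left(-1 - 3\right)^{2} \left(-46\right) + 21059} = \frac{1}{- 2 \left(-4\right)^{2} \left(-46\right) + 21059} = \frac{1}{\left(-2\right) 16 \left(-46\right) + 21059} = \frac{1}{\left(-32\right) \left(-46\right) + 21059} = \frac{1}{1472 + 21059} = \frac{1}{22531}$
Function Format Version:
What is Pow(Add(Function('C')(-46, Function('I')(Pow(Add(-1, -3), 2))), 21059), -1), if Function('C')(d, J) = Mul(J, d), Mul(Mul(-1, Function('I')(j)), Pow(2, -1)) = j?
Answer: Rational(1, 22531) ≈ 4.4383e-5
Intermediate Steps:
Function('I')(j) = Mul(-2, j)
Pow(Add(Function('C')(-46, Function('I')(Pow(Add(-1, -3), 2))), 21059), -1) = Pow(Add(Mul(Mul(-2, Pow(Add(-1, -3), 2)), -46), 21059), -1) = Pow(Add(Mul(Mul(-2, Pow(-4, 2)), -46), 21059), -1) = Pow(Add(Mul(Mul(-2, 16), -46), 21059), -1) = Pow(Add(Mul(-32, -46), 21059), -1) = Pow(Add(1472, 21059), -1) = Pow(22531, -1) = Rational(1, 22531)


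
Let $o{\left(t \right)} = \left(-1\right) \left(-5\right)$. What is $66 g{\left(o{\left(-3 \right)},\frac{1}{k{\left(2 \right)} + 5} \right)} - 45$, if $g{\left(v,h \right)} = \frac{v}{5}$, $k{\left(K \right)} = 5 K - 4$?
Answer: $21$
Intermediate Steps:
$k{\left(K \right)} = -4 + 5 K$
$o{\left(t \right)} = 5$
$g{\left(v,h \right)} = \frac{v}{5}$ ($g{\left(v,h \right)} = v \frac{1}{5} = \frac{v}{5}$)
$66 g{\left(o{\left(-3 \right)},\frac{1}{k{\left(2 \right)} + 5} \right)} - 45 = 66 \cdot \frac{1}{5} \cdot 5 - 45 = 66 \cdot 1 - 45 = 66 - 45 = 21$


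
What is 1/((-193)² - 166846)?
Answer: -1/129597 ≈ -7.7162e-6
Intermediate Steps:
1/((-193)² - 166846) = 1/(37249 - 166846) = 1/(-129597) = -1/129597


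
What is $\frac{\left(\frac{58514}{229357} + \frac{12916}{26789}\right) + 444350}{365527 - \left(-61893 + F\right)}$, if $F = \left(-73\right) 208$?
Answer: $\frac{682549912588527}{679866817312123} \approx 1.0039$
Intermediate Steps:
$F = -15184$
$\frac{\left(\frac{58514}{229357} + \frac{12916}{26789}\right) + 444350}{365527 - \left(-61893 + F\right)} = \frac{\left(\frac{58514}{229357} + \frac{12916}{26789}\right) + 444350}{365527 + \left(61893 - -15184\right)} = \frac{\left(58514 \cdot \frac{1}{229357} + 12916 \cdot \frac{1}{26789}\right) + 444350}{365527 + \left(61893 + 15184\right)} = \frac{\left(\frac{58514}{229357} + \frac{12916}{26789}\right) + 444350}{365527 + 77077} = \frac{\frac{4529906558}{6144244673} + 444350}{442604} = \frac{2730199650354108}{6144244673} \cdot \frac{1}{442604} = \frac{682549912588527}{679866817312123}$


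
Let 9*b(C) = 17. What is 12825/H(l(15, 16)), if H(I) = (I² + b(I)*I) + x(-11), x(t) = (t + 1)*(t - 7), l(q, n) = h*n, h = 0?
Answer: 285/4 ≈ 71.250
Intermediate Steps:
b(C) = 17/9 (b(C) = (⅑)*17 = 17/9)
l(q, n) = 0 (l(q, n) = 0*n = 0)
x(t) = (1 + t)*(-7 + t)
H(I) = 180 + I² + 17*I/9 (H(I) = (I² + 17*I/9) + (-7 + (-11)² - 6*(-11)) = (I² + 17*I/9) + (-7 + 121 + 66) = (I² + 17*I/9) + 180 = 180 + I² + 17*I/9)
12825/H(l(15, 16)) = 12825/(180 + 0² + (17/9)*0) = 12825/(180 + 0 + 0) = 12825/180 = 12825*(1/180) = 285/4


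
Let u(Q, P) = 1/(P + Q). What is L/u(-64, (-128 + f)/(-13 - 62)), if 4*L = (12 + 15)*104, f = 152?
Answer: -1128816/25 ≈ -45153.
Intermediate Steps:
L = 702 (L = ((12 + 15)*104)/4 = (27*104)/4 = (¼)*2808 = 702)
L/u(-64, (-128 + f)/(-13 - 62)) = 702/(1/((-128 + 152)/(-13 - 62) - 64)) = 702/(1/(24/(-75) - 64)) = 702/(1/(24*(-1/75) - 64)) = 702/(1/(-8/25 - 64)) = 702/(1/(-1608/25)) = 702/(-25/1608) = 702*(-1608/25) = -1128816/25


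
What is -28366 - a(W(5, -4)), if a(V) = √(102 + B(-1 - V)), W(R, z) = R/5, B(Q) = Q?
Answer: -28376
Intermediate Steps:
W(R, z) = R/5 (W(R, z) = R*(⅕) = R/5)
a(V) = √(101 - V) (a(V) = √(102 + (-1 - V)) = √(101 - V))
-28366 - a(W(5, -4)) = -28366 - √(101 - 5/5) = -28366 - √(101 - 1*1) = -28366 - √(101 - 1) = -28366 - √100 = -28366 - 1*10 = -28366 - 10 = -28376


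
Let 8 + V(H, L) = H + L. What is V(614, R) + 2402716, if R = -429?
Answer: 2402893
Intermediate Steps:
V(H, L) = -8 + H + L (V(H, L) = -8 + (H + L) = -8 + H + L)
V(614, R) + 2402716 = (-8 + 614 - 429) + 2402716 = 177 + 2402716 = 2402893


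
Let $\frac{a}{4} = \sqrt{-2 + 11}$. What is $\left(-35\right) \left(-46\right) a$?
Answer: $19320$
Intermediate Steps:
$a = 12$ ($a = 4 \sqrt{-2 + 11} = 4 \sqrt{9} = 4 \cdot 3 = 12$)
$\left(-35\right) \left(-46\right) a = \left(-35\right) \left(-46\right) 12 = 1610 \cdot 12 = 19320$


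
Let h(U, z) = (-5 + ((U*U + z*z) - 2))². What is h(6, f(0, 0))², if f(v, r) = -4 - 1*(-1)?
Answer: 2085136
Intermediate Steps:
f(v, r) = -3 (f(v, r) = -4 + 1 = -3)
h(U, z) = (-7 + U² + z²)² (h(U, z) = (-5 + ((U² + z²) - 2))² = (-5 + (-2 + U² + z²))² = (-7 + U² + z²)²)
h(6, f(0, 0))² = ((-7 + 6² + (-3)²)²)² = ((-7 + 36 + 9)²)² = (38²)² = 1444² = 2085136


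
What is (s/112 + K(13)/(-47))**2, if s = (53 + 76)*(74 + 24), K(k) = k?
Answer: 1792421569/141376 ≈ 12678.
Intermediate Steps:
s = 12642 (s = 129*98 = 12642)
(s/112 + K(13)/(-47))**2 = (12642/112 + 13/(-47))**2 = (12642*(1/112) + 13*(-1/47))**2 = (903/8 - 13/47)**2 = (42337/376)**2 = 1792421569/141376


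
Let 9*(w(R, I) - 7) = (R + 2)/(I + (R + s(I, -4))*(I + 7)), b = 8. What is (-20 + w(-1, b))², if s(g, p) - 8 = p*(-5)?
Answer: 2334822400/13816089 ≈ 168.99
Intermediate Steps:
s(g, p) = 8 - 5*p (s(g, p) = 8 + p*(-5) = 8 - 5*p)
w(R, I) = 7 + (2 + R)/(9*(I + (7 + I)*(28 + R))) (w(R, I) = 7 + ((R + 2)/(I + (R + (8 - 5*(-4)))*(I + 7)))/9 = 7 + ((2 + R)/(I + (R + (8 + 20))*(7 + I)))/9 = 7 + ((2 + R)/(I + (R + 28)*(7 + I)))/9 = 7 + ((2 + R)/(I + (28 + R)*(7 + I)))/9 = 7 + ((2 + R)/(I + (7 + I)*(28 + R)))/9 = 7 + (2 + R)/(9*(I + (7 + I)*(28 + R))))
(-20 + w(-1, b))² = (-20 + (12350 + 442*(-1) + 1827*8 + 63*8*(-1))/(9*(196 + 7*(-1) + 29*8 + 8*(-1))))² = (-20 + (12350 - 442 + 14616 - 504)/(9*(196 - 7 + 232 - 8)))² = (-20 + (⅑)*26020/413)² = (-20 + (⅑)*(1/413)*26020)² = (-20 + 26020/3717)² = (-48320/3717)² = 2334822400/13816089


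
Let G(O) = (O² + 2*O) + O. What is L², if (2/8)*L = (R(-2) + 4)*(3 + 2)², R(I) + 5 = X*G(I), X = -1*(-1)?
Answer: 90000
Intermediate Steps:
X = 1
G(O) = O² + 3*O
R(I) = -5 + I*(3 + I) (R(I) = -5 + 1*(I*(3 + I)) = -5 + I*(3 + I))
L = -300 (L = 4*(((-5 - 2*(3 - 2)) + 4)*(3 + 2)²) = 4*(((-5 - 2*1) + 4)*5²) = 4*(((-5 - 2) + 4)*25) = 4*((-7 + 4)*25) = 4*(-3*25) = 4*(-75) = -300)
L² = (-300)² = 90000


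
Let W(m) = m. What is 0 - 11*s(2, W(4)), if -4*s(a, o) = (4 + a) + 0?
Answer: 33/2 ≈ 16.500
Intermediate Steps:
s(a, o) = -1 - a/4 (s(a, o) = -((4 + a) + 0)/4 = -(4 + a)/4 = -1 - a/4)
0 - 11*s(2, W(4)) = 0 - 11*(-1 - ¼*2) = 0 - 11*(-1 - ½) = 0 - 11*(-3/2) = 0 + 33/2 = 33/2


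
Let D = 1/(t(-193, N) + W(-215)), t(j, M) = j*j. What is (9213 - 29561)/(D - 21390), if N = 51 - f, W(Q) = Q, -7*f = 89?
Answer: 753567832/792157259 ≈ 0.95129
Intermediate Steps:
f = -89/7 (f = -⅐*89 = -89/7 ≈ -12.714)
N = 446/7 (N = 51 - 1*(-89/7) = 51 + 89/7 = 446/7 ≈ 63.714)
t(j, M) = j²
D = 1/37034 (D = 1/((-193)² - 215) = 1/(37249 - 215) = 1/37034 ≈ 2.7002e-5)
(9213 - 29561)/(D - 21390) = (9213 - 29561)/(1/37034 - 21390) = -20348/(-792157259/37034) = -20348*(-37034/792157259) = 753567832/792157259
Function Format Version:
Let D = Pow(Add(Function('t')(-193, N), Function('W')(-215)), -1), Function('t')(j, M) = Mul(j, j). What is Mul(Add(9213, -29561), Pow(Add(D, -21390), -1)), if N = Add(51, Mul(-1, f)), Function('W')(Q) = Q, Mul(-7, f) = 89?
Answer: Rational(753567832, 792157259) ≈ 0.95129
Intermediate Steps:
f = Rational(-89, 7) (f = Mul(Rational(-1, 7), 89) = Rational(-89, 7) ≈ -12.714)
N = Rational(446, 7) (N = Add(51, Mul(-1, Rational(-89, 7))) = Add(51, Rational(89, 7)) = Rational(446, 7) ≈ 63.714)
Function('t')(j, M) = Pow(j, 2)
D = Rational(1, 37034) (D = Pow(Add(Pow(-193, 2), -215), -1) = Pow(Add(37249, -215), -1) = Pow(37034, -1) = Rational(1, 37034) ≈ 2.7002e-5)
Mul(Add(9213, -29561), Pow(Add(D, -21390), -1)) = Mul(Add(9213, -29561), Pow(Add(Rational(1, 37034), -21390), -1)) = Mul(-20348, Pow(Rational(-792157259, 37034), -1)) = Mul(-20348, Rational(-37034, 792157259)) = Rational(753567832, 792157259)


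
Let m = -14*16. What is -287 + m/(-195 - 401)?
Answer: -42707/149 ≈ -286.62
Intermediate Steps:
m = -224
-287 + m/(-195 - 401) = -287 - 224/(-195 - 401) = -287 - 224/(-596) = -287 - 224*(-1/596) = -287 + 56/149 = -42707/149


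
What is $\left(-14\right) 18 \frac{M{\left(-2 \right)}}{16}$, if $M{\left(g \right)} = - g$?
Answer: $- \frac{63}{2} \approx -31.5$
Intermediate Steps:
$\left(-14\right) 18 \frac{M{\left(-2 \right)}}{16} = \left(-14\right) 18 \frac{\left(-1\right) \left(-2\right)}{16} = - 252 \cdot 2 \cdot \frac{1}{16} = \left(-252\right) \frac{1}{8} = - \frac{63}{2}$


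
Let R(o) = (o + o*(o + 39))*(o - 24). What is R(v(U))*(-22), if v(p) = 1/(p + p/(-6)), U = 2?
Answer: 1567566/125 ≈ 12541.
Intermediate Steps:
v(p) = 6/(5*p) (v(p) = 1/(p + p*(-1/6)) = 1/(p - p/6) = 1/(5*p/6) = 6/(5*p))
R(o) = (-24 + o)*(o + o*(39 + o)) (R(o) = (o + o*(39 + o))*(-24 + o) = (-24 + o)*(o + o*(39 + o)))
R(v(U))*(-22) = (((6/5)/2)*(-960 + ((6/5)/2)**2 + 16*((6/5)/2)))*(-22) = (((6/5)*(1/2))*(-960 + ((6/5)*(1/2))**2 + 16*((6/5)*(1/2))))*(-22) = (3*(-960 + (3/5)**2 + 16*(3/5))/5)*(-22) = (3*(-960 + 9/25 + 48/5)/5)*(-22) = ((3/5)*(-23751/25))*(-22) = -71253/125*(-22) = 1567566/125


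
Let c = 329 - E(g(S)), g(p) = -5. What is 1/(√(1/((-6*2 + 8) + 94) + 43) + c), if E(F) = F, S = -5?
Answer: 30060/10036169 - 21*√790/10036169 ≈ 0.0029364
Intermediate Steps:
c = 334 (c = 329 - 1*(-5) = 329 + 5 = 334)
1/(√(1/((-6*2 + 8) + 94) + 43) + c) = 1/(√(1/((-6*2 + 8) + 94) + 43) + 334) = 1/(√(1/((-12 + 8) + 94) + 43) + 334) = 1/(√(1/(-4 + 94) + 43) + 334) = 1/(√(1/90 + 43) + 334) = 1/(√(3871/90) + 334) = 1/(7*√790/30 + 334) = 1/(334 + 7*√790/30)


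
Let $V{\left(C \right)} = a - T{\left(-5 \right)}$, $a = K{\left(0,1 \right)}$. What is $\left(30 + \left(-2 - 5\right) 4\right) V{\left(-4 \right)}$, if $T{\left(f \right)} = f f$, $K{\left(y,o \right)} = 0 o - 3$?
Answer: $-56$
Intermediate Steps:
$K{\left(y,o \right)} = -3$ ($K{\left(y,o \right)} = 0 - 3 = -3$)
$a = -3$
$T{\left(f \right)} = f^{2}$
$V{\left(C \right)} = -28$ ($V{\left(C \right)} = -3 - \left(-5\right)^{2} = -3 - 25 = -28$)
$\left(30 + \left(-2 - 5\right) 4\right) V{\left(-4 \right)} = \left(30 + \left(-2 - 5\right) 4\right) \left(-28\right) = \left(30 - 28\right) \left(-28\right) = 2 \left(-28\right) = -56$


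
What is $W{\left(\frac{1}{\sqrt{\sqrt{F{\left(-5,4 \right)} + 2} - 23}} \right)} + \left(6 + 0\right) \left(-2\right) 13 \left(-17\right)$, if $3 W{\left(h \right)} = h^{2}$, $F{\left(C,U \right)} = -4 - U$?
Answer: $\frac{4256437}{1605} - \frac{i \sqrt{6}}{1605} \approx 2652.0 - 0.0015262 i$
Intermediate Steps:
$W{\left(h \right)} = \frac{h^{2}}{3}$
$W{\left(\frac{1}{\sqrt{\sqrt{F{\left(-5,4 \right)} + 2} - 23}} \right)} + \left(6 + 0\right) \left(-2\right) 13 \left(-17\right) = \frac{\left(\frac{1}{\sqrt{\sqrt{\left(-4 - 4\right) + 2} - 23}}\right)^{2}}{3} + \left(6 + 0\right) \left(-2\right) 13 \left(-17\right) = \frac{\left(\frac{1}{\sqrt{\sqrt{\left(-4 - 4\right) + 2} - 23}}\right)^{2}}{3} + 6 \left(-2\right) 13 \left(-17\right) = \frac{\left(\frac{1}{\sqrt{\sqrt{-8 + 2} - 23}}\right)^{2}}{3} + \left(-12\right) 13 \left(-17\right) = \frac{\left(\frac{1}{\sqrt{\sqrt{-6} - 23}}\right)^{2}}{3} - -2652 = \frac{\left(\frac{1}{\sqrt{i \sqrt{6} - 23}}\right)^{2}}{3} + 2652 = \frac{\left(\frac{1}{\sqrt{-23 + i \sqrt{6}}}\right)^{2}}{3} + 2652 = \frac{1}{3 \left(-23 + i \sqrt{6}\right)} + 2652 = 2652 + \frac{1}{3 \left(-23 + i \sqrt{6}\right)}$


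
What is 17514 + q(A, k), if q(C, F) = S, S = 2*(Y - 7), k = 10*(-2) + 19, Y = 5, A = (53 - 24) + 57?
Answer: 17510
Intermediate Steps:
A = 86 (A = 29 + 57 = 86)
k = -1 (k = -20 + 19 = -1)
S = -4 (S = 2*(5 - 7) = 2*(-2) = -4)
q(C, F) = -4
17514 + q(A, k) = 17514 - 4 = 17510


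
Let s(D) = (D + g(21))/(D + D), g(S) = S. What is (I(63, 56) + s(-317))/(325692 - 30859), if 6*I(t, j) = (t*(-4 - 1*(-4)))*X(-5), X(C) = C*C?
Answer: 148/93462061 ≈ 1.5835e-6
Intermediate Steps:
X(C) = C**2
I(t, j) = 0 (I(t, j) = ((t*(-4 - 1*(-4)))*(-5)**2)/6 = ((t*(-4 + 4))*25)/6 = ((t*0)*25)/6 = (0*25)/6 = (1/6)*0 = 0)
s(D) = (21 + D)/(2*D) (s(D) = (D + 21)/(D + D) = (21 + D)/((2*D)) = (21 + D)*(1/(2*D)) = (21 + D)/(2*D))
(I(63, 56) + s(-317))/(325692 - 30859) = (0 + (1/2)*(21 - 317)/(-317))/(325692 - 30859) = (0 + (1/2)*(-1/317)*(-296))/294833 = (0 + 148/317)*(1/294833) = (148/317)*(1/294833) = 148/93462061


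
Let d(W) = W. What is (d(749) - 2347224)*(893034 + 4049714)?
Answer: -11598034613300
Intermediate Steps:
(d(749) - 2347224)*(893034 + 4049714) = (749 - 2347224)*(893034 + 4049714) = -2346475*4942748 = -11598034613300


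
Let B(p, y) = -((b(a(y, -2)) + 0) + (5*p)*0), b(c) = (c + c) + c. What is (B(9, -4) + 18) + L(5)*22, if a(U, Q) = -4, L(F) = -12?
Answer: -234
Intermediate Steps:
b(c) = 3*c (b(c) = 2*c + c = 3*c)
B(p, y) = 12 (B(p, y) = -((3*(-4) + 0) + (5*p)*0) = -((-12 + 0) + 0) = -(-12 + 0) = -1*(-12) = 12)
(B(9, -4) + 18) + L(5)*22 = (12 + 18) - 12*22 = 30 - 264 = -234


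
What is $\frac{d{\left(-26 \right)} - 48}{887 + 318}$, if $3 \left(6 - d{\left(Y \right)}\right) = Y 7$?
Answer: $\frac{56}{3615} \approx 0.015491$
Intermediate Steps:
$d{\left(Y \right)} = 6 - \frac{7 Y}{3}$ ($d{\left(Y \right)} = 6 - \frac{Y 7}{3} = 6 - \frac{7 Y}{3}$)
$\frac{d{\left(-26 \right)} - 48}{887 + 318} = \frac{\left(6 - - \frac{182}{3}\right) - 48}{887 + 318} = \frac{\left(6 + \frac{182}{3}\right) - 48}{1205} = \left(\frac{200}{3} - 48\right) \frac{1}{1205} = \frac{56}{3} \cdot \frac{1}{1205} = \frac{56}{3615}$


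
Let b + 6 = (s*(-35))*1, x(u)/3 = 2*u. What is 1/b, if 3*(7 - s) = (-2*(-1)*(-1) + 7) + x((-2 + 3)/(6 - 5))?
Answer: -3/368 ≈ -0.0081522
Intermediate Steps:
x(u) = 6*u (x(u) = 3*(2*u) = 6*u)
s = 10/3 (s = 7 - ((-2*(-1)*(-1) + 7) + 6*((-2 + 3)/(6 - 5)))/3 = 7 - ((2*(-1) + 7) + 6*(1/1))/3 = 7 - ((-2 + 7) + 6*(1*1))/3 = 7 - (5 + 6*1)/3 = 7 - (5 + 6)/3 = 7 - ⅓*11 = 7 - 11/3 = 10/3 ≈ 3.3333)
b = -368/3 (b = -6 + ((10/3)*(-35))*1 = -6 - 350/3*1 = -6 - 350/3 = -368/3 ≈ -122.67)
1/b = 1/(-368/3) = -3/368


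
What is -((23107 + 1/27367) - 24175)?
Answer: 29227955/27367 ≈ 1068.0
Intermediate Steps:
-((23107 + 1/27367) - 24175) = -(632369270/27367 - 24175) = -1*(-29227955/27367) = 29227955/27367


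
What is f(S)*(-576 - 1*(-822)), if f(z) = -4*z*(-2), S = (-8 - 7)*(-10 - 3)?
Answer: 383760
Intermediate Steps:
S = 195 (S = -15*(-13) = 195)
f(z) = 8*z
f(S)*(-576 - 1*(-822)) = (8*195)*(-576 - 1*(-822)) = 1560*(-576 + 822) = 1560*246 = 383760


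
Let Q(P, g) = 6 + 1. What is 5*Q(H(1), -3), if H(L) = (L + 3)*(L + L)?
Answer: 35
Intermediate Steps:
H(L) = 2*L*(3 + L) (H(L) = (3 + L)*(2*L) = 2*L*(3 + L))
Q(P, g) = 7
5*Q(H(1), -3) = 5*7 = 35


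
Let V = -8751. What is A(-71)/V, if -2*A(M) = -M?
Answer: 71/17502 ≈ 0.0040567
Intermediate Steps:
A(M) = M/2 (A(M) = -(-1)*M/2 = M/2)
A(-71)/V = ((½)*(-71))/(-8751) = -71/2*(-1/8751) = 71/17502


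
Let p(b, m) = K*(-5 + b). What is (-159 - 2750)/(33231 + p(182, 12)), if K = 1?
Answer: -2909/33408 ≈ -0.087075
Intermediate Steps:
p(b, m) = -5 + b (p(b, m) = 1*(-5 + b) = -5 + b)
(-159 - 2750)/(33231 + p(182, 12)) = (-159 - 2750)/(33231 + (-5 + 182)) = -2909/(33231 + 177) = -2909/33408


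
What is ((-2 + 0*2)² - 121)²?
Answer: 13689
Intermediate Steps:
((-2 + 0*2)² - 121)² = ((-2 + 0)² - 121)² = ((-2)² - 121)² = (4 - 121)² = (-117)² = 13689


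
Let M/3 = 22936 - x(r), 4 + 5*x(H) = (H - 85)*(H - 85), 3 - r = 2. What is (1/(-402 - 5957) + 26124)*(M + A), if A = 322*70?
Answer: 14472061914752/6359 ≈ 2.2758e+9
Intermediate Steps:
r = 1 (r = 3 - 1*2 = 3 - 2 = 1)
x(H) = -4/5 + (-85 + H)**2/5 (x(H) = -4/5 + ((H - 85)*(H - 85))/5 = -4/5 + ((-85 + H)*(-85 + H))/5 = -4/5 + (-85 + H)**2/5)
M = 322884/5 (M = 3*(22936 - (-4/5 + (-85 + 1)**2/5)) = 3*(22936 - (-4/5 + (1/5)*(-84)**2)) = 3*(22936 - (-4/5 + (1/5)*7056)) = 3*(22936 - (-4/5 + 7056/5)) = 3*(22936 - 1*7052/5) = 3*(22936 - 7052/5) = 3*(107628/5) = 322884/5 ≈ 64577.)
A = 22540
(1/(-402 - 5957) + 26124)*(M + A) = (1/(-402 - 5957) + 26124)*(322884/5 + 22540) = (1/(-6359) + 26124)*(435584/5) = (-1/6359 + 26124)*(435584/5) = (166122515/6359)*(435584/5) = 14472061914752/6359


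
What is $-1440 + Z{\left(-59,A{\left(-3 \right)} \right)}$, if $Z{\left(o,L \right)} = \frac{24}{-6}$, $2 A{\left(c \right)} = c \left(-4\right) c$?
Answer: $-1444$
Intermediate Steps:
$A{\left(c \right)} = - 2 c^{2}$ ($A{\left(c \right)} = \frac{c \left(-4\right) c}{2} = \frac{- 4 c c}{2} = \frac{\left(-4\right) c^{2}}{2} = - 2 c^{2}$)
$Z{\left(o,L \right)} = -4$ ($Z{\left(o,L \right)} = 24 \left(- \frac{1}{6}\right) = -4$)
$-1440 + Z{\left(-59,A{\left(-3 \right)} \right)} = -1440 - 4 = -1444$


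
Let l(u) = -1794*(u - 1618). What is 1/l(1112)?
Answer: 1/907764 ≈ 1.1016e-6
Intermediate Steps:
l(u) = 2902692 - 1794*u (l(u) = -1794*(-1618 + u) = 2902692 - 1794*u)
1/l(1112) = 1/(2902692 - 1794*1112) = 1/(2902692 - 1994928) = 1/907764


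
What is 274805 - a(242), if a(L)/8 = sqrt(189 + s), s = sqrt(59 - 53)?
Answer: 274805 - 8*sqrt(189 + sqrt(6)) ≈ 2.7469e+5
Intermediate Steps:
s = sqrt(6) ≈ 2.4495
a(L) = 8*sqrt(189 + sqrt(6))
274805 - a(242) = 274805 - 8*sqrt(189 + sqrt(6))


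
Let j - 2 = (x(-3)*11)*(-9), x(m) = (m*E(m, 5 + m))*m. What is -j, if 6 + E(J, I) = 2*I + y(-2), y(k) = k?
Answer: -3566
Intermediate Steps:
E(J, I) = -8 + 2*I (E(J, I) = -6 + (2*I - 2) = -6 + (-2 + 2*I) = -8 + 2*I)
x(m) = m²*(2 + 2*m) (x(m) = (m*(-8 + 2*(5 + m)))*m = (m*(-8 + (10 + 2*m)))*m = (m*(2 + 2*m))*m = m²*(2 + 2*m))
j = 3566 (j = 2 + ((2*(-3)²*(1 - 3))*11)*(-9) = 2 + ((2*9*(-2))*11)*(-9) = 2 - 36*11*(-9) = 2 - 396*(-9) = 2 + 3564 = 3566)
-j = -1*3566 = -3566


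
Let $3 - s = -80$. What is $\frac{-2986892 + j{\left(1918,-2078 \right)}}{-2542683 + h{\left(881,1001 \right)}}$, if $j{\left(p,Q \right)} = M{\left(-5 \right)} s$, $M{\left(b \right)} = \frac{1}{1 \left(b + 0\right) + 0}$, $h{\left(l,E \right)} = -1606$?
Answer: $\frac{14934543}{12721445} \approx 1.174$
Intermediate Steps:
$s = 83$ ($s = 3 - -80 = 3 + 80 = 83$)
$M{\left(b \right)} = \frac{1}{b}$ ($M{\left(b \right)} = \frac{1}{1 b + 0} = \frac{1}{b + 0} = \frac{1}{b}$)
$j{\left(p,Q \right)} = - \frac{83}{5}$ ($j{\left(p,Q \right)} = \frac{1}{-5} \cdot 83 = \left(- \frac{1}{5}\right) 83 = - \frac{83}{5}$)
$\frac{-2986892 + j{\left(1918,-2078 \right)}}{-2542683 + h{\left(881,1001 \right)}} = \frac{-2986892 - \frac{83}{5}}{-2542683 - 1606} = - \frac{14934543}{5 \left(-2544289\right)} = \left(- \frac{14934543}{5}\right) \left(- \frac{1}{2544289}\right) = \frac{14934543}{12721445}$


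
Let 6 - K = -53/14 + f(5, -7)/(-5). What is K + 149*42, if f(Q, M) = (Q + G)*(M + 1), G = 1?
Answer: 438241/70 ≈ 6260.6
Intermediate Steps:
f(Q, M) = (1 + M)*(1 + Q) (f(Q, M) = (Q + 1)*(M + 1) = (1 + Q)*(1 + M) = (1 + M)*(1 + Q))
K = 181/70 (K = 6 - (-53/14 + (1 - 7 + 5 - 7*5)/(-5)) = 6 - (-53*1/14 + (1 - 7 + 5 - 35)*(-⅕)) = 6 - (-53/14 - 36*(-⅕)) = 6 - (-53/14 + 36/5) = 6 - 1*239/70 = 6 - 239/70 = 181/70 ≈ 2.5857)
K + 149*42 = 181/70 + 149*42 = 181/70 + 6258 = 438241/70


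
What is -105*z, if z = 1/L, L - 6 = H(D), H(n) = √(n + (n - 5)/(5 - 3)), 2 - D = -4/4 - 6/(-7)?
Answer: -4410/247 + 105*√35/247 ≈ -15.339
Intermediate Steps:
D = 15/7 (D = 2 - (-4/4 - 6/(-7)) = 2 - (-4*¼ - 6*(-⅐)) = 2 - (-1 + 6/7) = 2 - 1*(-⅐) = 2 + ⅐ = 15/7 ≈ 2.1429)
H(n) = √(-5/2 + 3*n/2) (H(n) = √(n + (-5 + n)/2) = √(n + (-5 + n)*(½)) = √(n + (-5/2 + n/2)) = √(-5/2 + 3*n/2))
L = 6 + √35/7 (L = 6 + √(-10 + 6*(15/7))/2 = 6 + √(-10 + 90/7)/2 = 6 + √(20/7)/2 = 6 + (2*√35/7)/2 = 6 + √35/7 ≈ 6.8452)
z = 1/(6 + √35/7) ≈ 0.14609
-105*z = -105*(42/247 - √35/247) = -4410/247 + 105*√35/247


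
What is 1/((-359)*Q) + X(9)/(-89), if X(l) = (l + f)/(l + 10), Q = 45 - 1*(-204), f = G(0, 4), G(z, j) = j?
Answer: -1163774/151160181 ≈ -0.0076989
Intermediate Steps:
f = 4
Q = 249 (Q = 45 + 204 = 249)
X(l) = (4 + l)/(10 + l) (X(l) = (l + 4)/(l + 10) = (4 + l)/(10 + l))
1/((-359)*Q) + X(9)/(-89) = 1/(-359*249) + ((4 + 9)/(10 + 9))/(-89) = -1/359*1/249 + (13/19)*(-1/89) = -1/89391 + ((1/19)*13)*(-1/89) = -1/89391 + (13/19)*(-1/89) = -1/89391 - 13/1691 = -1163774/151160181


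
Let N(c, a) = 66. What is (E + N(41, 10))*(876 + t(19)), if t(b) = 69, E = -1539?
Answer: -1391985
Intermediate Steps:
(E + N(41, 10))*(876 + t(19)) = (-1539 + 66)*(876 + 69) = -1473*945 = -1391985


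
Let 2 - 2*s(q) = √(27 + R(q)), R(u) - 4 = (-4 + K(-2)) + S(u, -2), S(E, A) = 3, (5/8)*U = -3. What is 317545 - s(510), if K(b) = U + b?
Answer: 317544 + √145/5 ≈ 3.1755e+5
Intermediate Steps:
U = -24/5 (U = (8/5)*(-3) = -24/5 ≈ -4.8000)
K(b) = -24/5 + b
R(u) = -19/5 (R(u) = 4 + ((-4 + (-24/5 - 2)) + 3) = 4 + ((-4 - 34/5) + 3) = 4 + (-54/5 + 3) = 4 - 39/5 = -19/5)
s(q) = 1 - √145/5 (s(q) = 1 - √(27 - 19/5)/2 = 1 - √145/5)
317545 - s(510) = 317545 - (1 - √145/5) = 317545 + (-1 + √145/5) = 317544 + √145/5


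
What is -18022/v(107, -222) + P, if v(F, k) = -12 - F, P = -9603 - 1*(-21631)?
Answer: 1449354/119 ≈ 12179.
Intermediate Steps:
P = 12028 (P = -9603 + 21631 = 12028)
-18022/v(107, -222) + P = -18022/(-12 - 1*107) + 12028 = -18022/(-12 - 107) + 12028 = -18022/(-119) + 12028 = -18022*(-1/119) + 12028 = 18022/119 + 12028 = 1449354/119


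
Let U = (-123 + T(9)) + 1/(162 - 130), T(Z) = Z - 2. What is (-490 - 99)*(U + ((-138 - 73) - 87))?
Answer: 7802483/32 ≈ 2.4383e+5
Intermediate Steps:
T(Z) = -2 + Z
U = -3711/32 (U = (-123 + (-2 + 9)) + 1/(162 - 130) = (-123 + 7) + 1/32 = -116 + 1/32 = -3711/32 ≈ -115.97)
(-490 - 99)*(U + ((-138 - 73) - 87)) = (-490 - 99)*(-3711/32 + ((-138 - 73) - 87)) = -589*(-3711/32 + (-211 - 87)) = -589*(-3711/32 - 298) = -589*(-13247/32) = 7802483/32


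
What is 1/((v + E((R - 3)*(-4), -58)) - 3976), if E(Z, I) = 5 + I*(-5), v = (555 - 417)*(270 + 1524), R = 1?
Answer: 1/243891 ≈ 4.1002e-6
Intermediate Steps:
v = 247572 (v = 138*1794 = 247572)
E(Z, I) = 5 - 5*I
1/((v + E((R - 3)*(-4), -58)) - 3976) = 1/((247572 + (5 - 5*(-58))) - 3976) = 1/((247572 + (5 + 290)) - 3976) = 1/((247572 + 295) - 3976) = 1/(247867 - 3976) = 1/243891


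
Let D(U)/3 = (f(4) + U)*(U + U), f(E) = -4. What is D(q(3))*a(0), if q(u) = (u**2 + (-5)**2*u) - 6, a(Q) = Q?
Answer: 0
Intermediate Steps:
q(u) = -6 + u**2 + 25*u (q(u) = (u**2 + 25*u) - 6 = -6 + u**2 + 25*u)
D(U) = 6*U*(-4 + U) (D(U) = 3*((-4 + U)*(U + U)) = 3*((-4 + U)*(2*U)) = 3*(2*U*(-4 + U)) = 6*U*(-4 + U))
D(q(3))*a(0) = (6*(-6 + 3**2 + 25*3)*(-4 + (-6 + 3**2 + 25*3)))*0 = (6*(-6 + 9 + 75)*(-4 + (-6 + 9 + 75)))*0 = (6*78*(-4 + 78))*0 = (6*78*74)*0 = 34632*0 = 0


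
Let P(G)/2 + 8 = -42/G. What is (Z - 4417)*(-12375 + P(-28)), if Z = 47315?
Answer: -531420424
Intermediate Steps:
P(G) = -16 - 84/G (P(G) = -16 + 2*(-42/G) = -16 - 84/G)
(Z - 4417)*(-12375 + P(-28)) = (47315 - 4417)*(-12375 + (-16 - 84/(-28))) = 42898*(-12375 + (-16 - 84*(-1/28))) = 42898*(-12375 + (-16 + 3)) = 42898*(-12375 - 13) = 42898*(-12388) = -531420424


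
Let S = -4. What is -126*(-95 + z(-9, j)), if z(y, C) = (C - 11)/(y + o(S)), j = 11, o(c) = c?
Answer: 11970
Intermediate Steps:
z(y, C) = (-11 + C)/(-4 + y) (z(y, C) = (C - 11)/(y - 4) = (-11 + C)/(-4 + y))
-126*(-95 + z(-9, j)) = -126*(-95 + (-11 + 11)/(-4 - 9)) = -126*(-95 + 0/(-13)) = -126*(-95 - 1/13*0) = -126*(-95 + 0) = -126*(-95) = 11970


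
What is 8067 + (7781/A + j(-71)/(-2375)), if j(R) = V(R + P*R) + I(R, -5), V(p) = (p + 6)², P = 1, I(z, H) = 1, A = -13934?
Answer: 266687030677/33093250 ≈ 8058.7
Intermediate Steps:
V(p) = (6 + p)²
j(R) = 1 + (6 + 2*R)² (j(R) = (6 + (R + 1*R))² + 1 = (6 + (R + R))² + 1 = (6 + 2*R)² + 1 = 1 + (6 + 2*R)²)
8067 + (7781/A + j(-71)/(-2375)) = 8067 + (7781/(-13934) + (1 + 4*(3 - 71)²)/(-2375)) = 8067 + (7781*(-1/13934) + (1 + 4*(-68)²)*(-1/2375)) = 8067 + (-7781/13934 + (1 + 4*4624)*(-1/2375)) = 8067 + (-7781/13934 + (1 + 18496)*(-1/2375)) = 8067 + (-7781/13934 + 18497*(-1/2375)) = 8067 + (-7781/13934 - 18497/2375) = 8067 - 276217073/33093250 = 266687030677/33093250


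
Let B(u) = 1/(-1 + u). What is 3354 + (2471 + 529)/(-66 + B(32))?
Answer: 1353186/409 ≈ 3308.5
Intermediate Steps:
3354 + (2471 + 529)/(-66 + B(32)) = 3354 + (2471 + 529)/(-66 + 1/(-1 + 32)) = 3354 + 3000/(-66 + 1/31) = 3354 + 3000/(-2045/31) = 3354 + 3000*(-31/2045) = 3354 - 18600/409 = 1353186/409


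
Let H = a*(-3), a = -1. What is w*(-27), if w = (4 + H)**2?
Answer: -1323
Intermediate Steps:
H = 3 (H = -1*(-3) = 3)
w = 49 (w = (4 + 3)**2 = 7**2 = 49)
w*(-27) = 49*(-27) = -1323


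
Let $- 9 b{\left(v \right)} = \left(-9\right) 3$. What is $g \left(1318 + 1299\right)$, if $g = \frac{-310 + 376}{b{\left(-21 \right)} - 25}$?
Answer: $-7851$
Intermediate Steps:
$b{\left(v \right)} = 3$ ($b{\left(v \right)} = - \frac{\left(-9\right) 3}{9} = \left(- \frac{1}{9}\right) \left(-27\right) = 3$)
$g = -3$ ($g = \frac{-310 + 376}{3 - 25} = \frac{66}{-22} = 66 \left(- \frac{1}{22}\right) = -3$)
$g \left(1318 + 1299\right) = - 3 \left(1318 + 1299\right) = \left(-3\right) 2617 = -7851$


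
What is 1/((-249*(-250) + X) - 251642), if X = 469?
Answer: -1/188923 ≈ -5.2932e-6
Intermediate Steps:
1/((-249*(-250) + X) - 251642) = 1/((-249*(-250) + 469) - 251642) = 1/((62250 + 469) - 251642) = 1/(62719 - 251642) = 1/(-188923) = -1/188923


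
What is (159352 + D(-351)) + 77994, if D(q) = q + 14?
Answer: 237009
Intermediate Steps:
D(q) = 14 + q
(159352 + D(-351)) + 77994 = (159352 + (14 - 351)) + 77994 = (159352 - 337) + 77994 = 159015 + 77994 = 237009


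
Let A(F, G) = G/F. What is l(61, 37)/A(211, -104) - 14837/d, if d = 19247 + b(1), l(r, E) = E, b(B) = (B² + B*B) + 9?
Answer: -75945127/1001416 ≈ -75.838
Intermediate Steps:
b(B) = 9 + 2*B² (b(B) = (B² + B²) + 9 = 2*B² + 9 = 9 + 2*B²)
d = 19258 (d = 19247 + (9 + 2*1²) = 19247 + (9 + 2*1) = 19247 + (9 + 2) = 19247 + 11 = 19258)
l(61, 37)/A(211, -104) - 14837/d = 37/((-104/211)) - 14837/19258 = 37/((-104*1/211)) - 14837*1/19258 = 37/(-104/211) - 14837/19258 = 37*(-211/104) - 14837/19258 = -7807/104 - 14837/19258 = -75945127/1001416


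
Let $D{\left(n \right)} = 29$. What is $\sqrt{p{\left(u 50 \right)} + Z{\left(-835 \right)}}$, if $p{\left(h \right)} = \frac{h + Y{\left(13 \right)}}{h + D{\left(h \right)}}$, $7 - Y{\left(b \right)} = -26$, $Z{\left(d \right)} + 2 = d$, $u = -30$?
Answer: $\frac{24 i \sqrt{3140585}}{1471} \approx 28.914 i$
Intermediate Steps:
$Z{\left(d \right)} = -2 + d$
$Y{\left(b \right)} = 33$ ($Y{\left(b \right)} = 7 - -26 = 7 + 26 = 33$)
$p{\left(h \right)} = \frac{33 + h}{29 + h}$ ($p{\left(h \right)} = \frac{h + 33}{h + 29} = \frac{33 + h}{29 + h}$)
$\sqrt{p{\left(u 50 \right)} + Z{\left(-835 \right)}} = \sqrt{\frac{33 - 1500}{29 - 1500} - 837} = \sqrt{\frac{1}{-1471} \left(-1467\right) - 837} = \sqrt{\left(- \frac{1}{1471}\right) \left(-1467\right) - 837} = \sqrt{\frac{1467}{1471} - 837} = \sqrt{- \frac{1229760}{1471}} = \frac{24 i \sqrt{3140585}}{1471}$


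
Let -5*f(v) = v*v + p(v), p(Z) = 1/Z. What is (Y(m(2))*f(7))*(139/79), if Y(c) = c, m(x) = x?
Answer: -95632/2765 ≈ -34.587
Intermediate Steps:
f(v) = -1/(5*v) - v**2/5 (f(v) = -(v*v + 1/v)/5 = -(v**2 + 1/v)/5 = -(1/v + v**2)/5 = -1/(5*v) - v**2/5)
(Y(m(2))*f(7))*(139/79) = (2*((1/5)*(-1 - 1*7**3)/7))*(139/79) = (2*((1/5)*(1/7)*(-1 - 1*343)))*(139*(1/79)) = (2*((1/5)*(1/7)*(-1 - 343)))*(139/79) = (2*((1/5)*(1/7)*(-344)))*(139/79) = (2*(-344/35))*(139/79) = -688/35*139/79 = -95632/2765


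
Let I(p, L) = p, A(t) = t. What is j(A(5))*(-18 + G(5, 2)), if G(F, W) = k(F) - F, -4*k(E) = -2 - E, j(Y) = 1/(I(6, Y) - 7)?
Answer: 85/4 ≈ 21.250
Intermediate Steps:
j(Y) = -1 (j(Y) = 1/(6 - 7) = 1/(-1) = -1)
k(E) = ½ + E/4 (k(E) = -(-2 - E)/4 = ½ + E/4)
G(F, W) = ½ - 3*F/4 (G(F, W) = (½ + F/4) - F = ½ - 3*F/4)
j(A(5))*(-18 + G(5, 2)) = -(-18 + (½ - ¾*5)) = -(-18 + (½ - 15/4)) = -(-18 - 13/4) = -1*(-85/4) = 85/4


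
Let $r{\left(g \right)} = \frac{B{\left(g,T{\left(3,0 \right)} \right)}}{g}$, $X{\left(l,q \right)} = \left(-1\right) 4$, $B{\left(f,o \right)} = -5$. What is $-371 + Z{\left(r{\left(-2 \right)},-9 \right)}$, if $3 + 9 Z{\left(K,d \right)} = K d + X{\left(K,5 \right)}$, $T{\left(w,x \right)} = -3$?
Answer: $- \frac{6737}{18} \approx -374.28$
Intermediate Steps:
$X{\left(l,q \right)} = -4$
$r{\left(g \right)} = - \frac{5}{g}$
$Z{\left(K,d \right)} = - \frac{7}{9} + \frac{K d}{9}$ ($Z{\left(K,d \right)} = - \frac{1}{3} + \frac{K d - 4}{9} = - \frac{1}{3} + \frac{-4 + K d}{9} = - \frac{1}{3} + \left(- \frac{4}{9} + \frac{K d}{9}\right) = - \frac{7}{9} + \frac{K d}{9}$)
$-371 + Z{\left(r{\left(-2 \right)},-9 \right)} = -371 + \left(- \frac{7}{9} + \frac{1}{9} \left(- \frac{5}{-2}\right) \left(-9\right)\right) = -371 + \left(- \frac{7}{9} + \frac{1}{9} \left(\left(-5\right) \left(- \frac{1}{2}\right)\right) \left(-9\right)\right) = -371 + \left(- \frac{7}{9} + \frac{1}{9} \cdot \frac{5}{2} \left(-9\right)\right) = -371 - \frac{59}{18} = - \frac{6737}{18}$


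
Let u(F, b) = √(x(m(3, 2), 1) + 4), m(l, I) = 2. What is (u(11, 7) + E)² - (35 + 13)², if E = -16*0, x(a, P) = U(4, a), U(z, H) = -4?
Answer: -2304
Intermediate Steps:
x(a, P) = -4
u(F, b) = 0 (u(F, b) = √(-4 + 4) = √0 = 0)
E = 0
(u(11, 7) + E)² - (35 + 13)² = (0 + 0)² - (35 + 13)² = 0² - 1*48² = 0 - 1*2304 = 0 - 2304 = -2304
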